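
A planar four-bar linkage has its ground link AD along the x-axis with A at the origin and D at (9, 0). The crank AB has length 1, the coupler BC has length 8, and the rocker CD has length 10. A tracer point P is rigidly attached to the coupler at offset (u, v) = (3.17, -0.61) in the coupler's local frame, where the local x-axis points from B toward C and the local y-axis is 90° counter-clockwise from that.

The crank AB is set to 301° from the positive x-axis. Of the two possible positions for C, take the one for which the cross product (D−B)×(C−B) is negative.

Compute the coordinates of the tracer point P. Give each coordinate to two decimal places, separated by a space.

1.10 -4.03

A=(0,0), D=(9.00,0)
B = A + 1.00·(cos301°, sin301°) = (0.5150, -0.8572)
|BD| = 8.5281
circle(B,8.00) ∩ circle(D,10.00): a=2.1534, h=7.7047
  candidates: C₊=(1.8831,7.0250) cross=65.707; C₋=(3.4320,-8.3064) cross=-65.707
  mode - wants cross < 0 → take C=(3.4320,-8.3064) (cross=-65.707)
ex = (C−B)/|BC| = (0.3646,-0.9312); ey = (0.9312,0.3646)
P = B + 3.17·ex + -0.61·ey = (1.1029,-4.0314)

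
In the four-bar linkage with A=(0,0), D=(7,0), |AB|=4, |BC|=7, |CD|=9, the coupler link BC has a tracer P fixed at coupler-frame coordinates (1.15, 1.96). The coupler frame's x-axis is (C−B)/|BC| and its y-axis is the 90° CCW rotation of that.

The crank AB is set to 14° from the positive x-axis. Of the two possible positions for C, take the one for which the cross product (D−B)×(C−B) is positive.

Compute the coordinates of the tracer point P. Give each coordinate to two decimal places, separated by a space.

A=(0,0), D=(7.00,0)
B = A + 4.00·(cos14°, sin14°) = (3.8812, 0.9677)
|BD| = 3.2655
circle(B,7.00) ∩ circle(D,9.00): a=-3.2670, h=6.1909
  candidates: C₊=(2.5955,7.8486) cross=20.216; C₋=(-1.0736,-3.9770) cross=-20.216
  mode + wants cross > 0 → take C=(2.5955,7.8486) (cross=20.216)
ex = (C−B)/|BC| = (-0.1837,0.9830); ey = (-0.9830,-0.1837)
P = B + 1.15·ex + 1.96·ey = (1.7433,1.7381)

1.74 1.74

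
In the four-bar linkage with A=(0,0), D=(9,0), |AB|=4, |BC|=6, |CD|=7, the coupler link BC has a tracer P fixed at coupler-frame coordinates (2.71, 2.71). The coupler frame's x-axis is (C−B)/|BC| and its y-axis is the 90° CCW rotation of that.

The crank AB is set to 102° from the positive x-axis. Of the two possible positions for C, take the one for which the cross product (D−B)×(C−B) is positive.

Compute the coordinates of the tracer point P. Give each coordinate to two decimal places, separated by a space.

A=(0,0), D=(9.00,0)
B = A + 4.00·(cos102°, sin102°) = (-0.8316, 3.9126)
|BD| = 10.5816
circle(B,6.00) ∩ circle(D,7.00): a=4.6765, h=3.7590
  candidates: C₊=(4.9034,5.6760) cross=39.776; C₋=(2.1235,-1.3092) cross=-39.776
  mode + wants cross > 0 → take C=(4.9034,5.6760) (cross=39.776)
ex = (C−B)/|BC| = (0.9558,0.2939); ey = (-0.2939,0.9558)
P = B + 2.71·ex + 2.71·ey = (0.9622,7.2994)

0.96 7.30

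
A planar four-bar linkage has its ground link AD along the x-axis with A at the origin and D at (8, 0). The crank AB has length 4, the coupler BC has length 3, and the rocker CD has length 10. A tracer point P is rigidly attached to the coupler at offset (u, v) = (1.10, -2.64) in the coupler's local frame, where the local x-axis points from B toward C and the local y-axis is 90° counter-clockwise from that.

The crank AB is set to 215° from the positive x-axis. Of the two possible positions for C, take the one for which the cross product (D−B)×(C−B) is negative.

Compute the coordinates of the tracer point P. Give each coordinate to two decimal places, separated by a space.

-4.21 -5.00

A=(0,0), D=(8.00,0)
B = A + 4.00·(cos215°, sin215°) = (-3.2766, -2.2943)
|BD| = 11.5076
circle(B,3.00) ∩ circle(D,10.00): a=1.7999, h=2.4001
  candidates: C₊=(-1.9913,0.4164) cross=27.619; C₋=(-1.0343,-4.2873) cross=-27.619
  mode - wants cross < 0 → take C=(-1.0343,-4.2873) (cross=-27.619)
ex = (C−B)/|BC| = (0.7474,-0.6643); ey = (0.6643,0.7474)
P = B + 1.10·ex + -2.64·ey = (-4.2083,-4.9983)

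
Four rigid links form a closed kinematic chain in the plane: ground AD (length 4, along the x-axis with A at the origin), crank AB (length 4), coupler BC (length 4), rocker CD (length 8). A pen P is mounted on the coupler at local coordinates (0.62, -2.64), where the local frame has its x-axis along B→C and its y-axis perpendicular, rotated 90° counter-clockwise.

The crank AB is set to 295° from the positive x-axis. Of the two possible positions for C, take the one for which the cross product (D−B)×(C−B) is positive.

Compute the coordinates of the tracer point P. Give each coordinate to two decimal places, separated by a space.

-0.05 -1.54

A=(0,0), D=(4.00,0)
B = A + 4.00·(cos295°, sin295°) = (1.6905, -3.6252)
|BD| = 4.2984
circle(B,4.00) ∩ circle(D,8.00): a=-3.4343, h=2.0508
  candidates: C₊=(-1.8844,-5.4198) cross=8.815; C₋=(1.5749,-7.6236) cross=-8.815
  mode + wants cross > 0 → take C=(-1.8844,-5.4198) (cross=8.815)
ex = (C−B)/|BC| = (-0.8937,-0.4486); ey = (0.4486,-0.8937)
P = B + 0.62·ex + -2.64·ey = (-0.0480,-1.5440)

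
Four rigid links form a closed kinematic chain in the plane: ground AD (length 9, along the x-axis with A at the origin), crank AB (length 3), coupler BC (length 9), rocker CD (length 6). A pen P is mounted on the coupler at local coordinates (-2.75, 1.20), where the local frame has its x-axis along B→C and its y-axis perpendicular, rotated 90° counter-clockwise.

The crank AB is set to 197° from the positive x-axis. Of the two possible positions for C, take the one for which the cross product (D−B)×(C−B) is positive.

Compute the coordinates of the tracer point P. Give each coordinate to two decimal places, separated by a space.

A=(0,0), D=(9.00,0)
B = A + 3.00·(cos197°, sin197°) = (-2.8689, -0.8771)
|BD| = 11.9013
circle(B,9.00) ∩ circle(D,6.00): a=7.8412, h=4.4177
  candidates: C₊=(4.6254,4.1064) cross=52.576; C₋=(5.2765,-4.7049) cross=-52.576
  mode + wants cross > 0 → take C=(4.6254,4.1064) (cross=52.576)
ex = (C−B)/|BC| = (0.8327,0.5537); ey = (-0.5537,0.8327)
P = B + -2.75·ex + 1.20·ey = (-5.8233,-1.4006)

-5.82 -1.40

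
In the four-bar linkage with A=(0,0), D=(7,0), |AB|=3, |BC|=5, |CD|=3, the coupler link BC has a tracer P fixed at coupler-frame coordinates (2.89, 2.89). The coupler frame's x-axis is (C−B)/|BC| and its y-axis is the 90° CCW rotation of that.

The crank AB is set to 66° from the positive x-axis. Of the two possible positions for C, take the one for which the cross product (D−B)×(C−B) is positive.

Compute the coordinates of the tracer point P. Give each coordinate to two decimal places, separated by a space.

4.02 5.72

A=(0,0), D=(7.00,0)
B = A + 3.00·(cos66°, sin66°) = (1.2202, 2.7406)
|BD| = 6.3966
circle(B,5.00) ∩ circle(D,3.00): a=4.4490, h=2.2818
  candidates: C₊=(6.2178,2.8962) cross=14.596; C₋=(4.2625,-1.2273) cross=-14.596
  mode + wants cross > 0 → take C=(6.2178,2.8962) (cross=14.596)
ex = (C−B)/|BC| = (0.9995,0.0311); ey = (-0.0311,0.9995)
P = B + 2.89·ex + 2.89·ey = (4.0189,5.7192)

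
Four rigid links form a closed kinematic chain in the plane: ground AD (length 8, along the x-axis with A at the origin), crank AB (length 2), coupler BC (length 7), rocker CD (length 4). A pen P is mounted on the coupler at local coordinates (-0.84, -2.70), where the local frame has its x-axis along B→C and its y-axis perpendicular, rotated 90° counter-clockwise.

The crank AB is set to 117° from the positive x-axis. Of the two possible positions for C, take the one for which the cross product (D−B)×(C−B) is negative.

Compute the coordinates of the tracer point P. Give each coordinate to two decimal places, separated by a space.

-3.18 0.09

A=(0,0), D=(8.00,0)
B = A + 2.00·(cos117°, sin117°) = (-0.9080, 1.7820)
|BD| = 9.0845
circle(B,7.00) ∩ circle(D,4.00): a=6.3585, h=2.9273
  candidates: C₊=(5.9012,3.4052) cross=26.593; C₋=(4.7528,-2.3357) cross=-26.593
  mode - wants cross < 0 → take C=(4.7528,-2.3357) (cross=-26.593)
ex = (C−B)/|BC| = (0.8087,-0.5882); ey = (0.5882,0.8087)
P = B + -0.84·ex + -2.70·ey = (-3.1755,0.0927)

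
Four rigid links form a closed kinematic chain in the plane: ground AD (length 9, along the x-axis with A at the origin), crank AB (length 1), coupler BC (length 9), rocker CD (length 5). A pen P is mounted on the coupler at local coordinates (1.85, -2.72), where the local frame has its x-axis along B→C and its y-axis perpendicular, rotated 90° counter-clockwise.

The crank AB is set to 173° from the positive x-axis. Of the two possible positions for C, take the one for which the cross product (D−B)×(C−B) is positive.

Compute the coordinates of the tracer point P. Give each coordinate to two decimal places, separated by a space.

1.95 -1.35

A=(0,0), D=(9.00,0)
B = A + 1.00·(cos173°, sin173°) = (-0.9925, 0.1219)
|BD| = 9.9933
circle(B,9.00) ∩ circle(D,5.00): a=7.7985, h=4.4926
  candidates: C₊=(6.8602,4.5190) cross=44.895; C₋=(6.7506,-4.4655) cross=-44.895
  mode + wants cross > 0 → take C=(6.8602,4.5190) (cross=44.895)
ex = (C−B)/|BC| = (0.8725,0.4886); ey = (-0.4886,0.8725)
P = B + 1.85·ex + -2.72·ey = (1.9505,-1.3475)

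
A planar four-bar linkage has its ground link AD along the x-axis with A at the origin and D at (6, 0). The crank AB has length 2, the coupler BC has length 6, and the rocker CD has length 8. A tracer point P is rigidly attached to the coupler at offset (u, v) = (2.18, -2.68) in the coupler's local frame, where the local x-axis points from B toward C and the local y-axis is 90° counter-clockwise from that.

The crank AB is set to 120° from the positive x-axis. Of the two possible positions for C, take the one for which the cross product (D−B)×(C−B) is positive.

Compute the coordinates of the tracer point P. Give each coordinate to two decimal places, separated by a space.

A=(0,0), D=(6.00,0)
B = A + 2.00·(cos120°, sin120°) = (-1.0000, 1.7321)
|BD| = 7.2111
circle(B,6.00) ∩ circle(D,8.00): a=1.6641, h=5.7646
  candidates: C₊=(2.0000,6.9282) cross=41.569; C₋=(-0.7692,-4.2635) cross=-41.569
  mode + wants cross > 0 → take C=(2.0000,6.9282) (cross=41.569)
ex = (C−B)/|BC| = (0.5000,0.8660); ey = (-0.8660,0.5000)
P = B + 2.18·ex + -2.68·ey = (2.4109,2.2800)

2.41 2.28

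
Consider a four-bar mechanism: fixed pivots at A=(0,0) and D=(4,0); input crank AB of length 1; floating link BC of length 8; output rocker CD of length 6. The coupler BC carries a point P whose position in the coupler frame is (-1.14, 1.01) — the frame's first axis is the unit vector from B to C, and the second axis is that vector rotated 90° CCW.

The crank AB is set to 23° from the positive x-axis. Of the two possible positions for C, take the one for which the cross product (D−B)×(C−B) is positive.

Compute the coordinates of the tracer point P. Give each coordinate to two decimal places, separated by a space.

A=(0,0), D=(4.00,0)
B = A + 1.00·(cos23°, sin23°) = (0.9205, 0.3907)
|BD| = 3.1042
circle(B,8.00) ∩ circle(D,6.00): a=6.0621, h=5.2202
  candidates: C₊=(7.5915,4.8064) cross=16.204; C₋=(6.2773,-5.5510) cross=-16.204
  mode + wants cross > 0 → take C=(7.5915,4.8064) (cross=16.204)
ex = (C−B)/|BC| = (0.8339,0.5520); ey = (-0.5520,0.8339)
P = B + -1.14·ex + 1.01·ey = (-0.5876,0.6037)

-0.59 0.60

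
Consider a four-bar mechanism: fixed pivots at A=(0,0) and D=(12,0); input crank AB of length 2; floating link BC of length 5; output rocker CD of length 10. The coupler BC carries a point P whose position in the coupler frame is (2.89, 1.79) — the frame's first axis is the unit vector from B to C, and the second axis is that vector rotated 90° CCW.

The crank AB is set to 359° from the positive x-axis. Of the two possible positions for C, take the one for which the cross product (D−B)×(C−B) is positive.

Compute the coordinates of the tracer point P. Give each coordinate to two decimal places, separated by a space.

A=(0,0), D=(12.00,0)
B = A + 2.00·(cos359°, sin359°) = (1.9997, -0.0349)
|BD| = 10.0004
circle(B,5.00) ∩ circle(D,10.00): a=1.2503, h=4.8411
  candidates: C₊=(3.2331,4.8106) cross=48.413; C₋=(3.2669,-4.8717) cross=-48.413
  mode + wants cross > 0 → take C=(3.2331,4.8106) (cross=48.413)
ex = (C−B)/|BC| = (0.2467,0.9691); ey = (-0.9691,0.2467)
P = B + 2.89·ex + 1.79·ey = (0.9779,3.2073)

0.98 3.21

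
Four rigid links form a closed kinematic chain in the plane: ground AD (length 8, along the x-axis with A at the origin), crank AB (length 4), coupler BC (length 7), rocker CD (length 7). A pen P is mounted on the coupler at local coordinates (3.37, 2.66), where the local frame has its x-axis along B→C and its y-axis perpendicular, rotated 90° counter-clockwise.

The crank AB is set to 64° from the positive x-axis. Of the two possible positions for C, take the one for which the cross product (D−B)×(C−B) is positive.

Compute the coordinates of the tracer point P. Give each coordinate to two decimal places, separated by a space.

3.40 7.56

A=(0,0), D=(8.00,0)
B = A + 4.00·(cos64°, sin64°) = (1.7535, 3.5952)
|BD| = 7.2072
circle(B,7.00) ∩ circle(D,7.00): a=3.6036, h=6.0012
  candidates: C₊=(7.8703,6.9988) cross=43.252; C₋=(1.8832,-3.4036) cross=-43.252
  mode + wants cross > 0 → take C=(7.8703,6.9988) (cross=43.252)
ex = (C−B)/|BC| = (0.8738,0.4862); ey = (-0.4862,0.8738)
P = B + 3.37·ex + 2.66·ey = (3.4049,7.5582)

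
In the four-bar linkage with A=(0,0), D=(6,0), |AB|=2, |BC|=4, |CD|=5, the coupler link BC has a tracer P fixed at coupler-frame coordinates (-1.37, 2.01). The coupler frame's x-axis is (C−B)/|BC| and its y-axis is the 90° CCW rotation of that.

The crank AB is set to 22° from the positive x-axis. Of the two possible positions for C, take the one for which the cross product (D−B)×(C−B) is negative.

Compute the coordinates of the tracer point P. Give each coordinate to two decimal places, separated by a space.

A=(0,0), D=(6.00,0)
B = A + 2.00·(cos22°, sin22°) = (1.8544, 0.7492)
|BD| = 4.2128
circle(B,4.00) ∩ circle(D,5.00): a=1.0382, h=3.8629
  candidates: C₊=(3.5630,4.3659) cross=16.274; C₋=(2.1890,-3.2368) cross=-16.274
  mode - wants cross < 0 → take C=(2.1890,-3.2368) (cross=-16.274)
ex = (C−B)/|BC| = (0.0837,-0.9965); ey = (0.9965,0.0837)
P = B + -1.37·ex + 2.01·ey = (3.7427,2.2826)

3.74 2.28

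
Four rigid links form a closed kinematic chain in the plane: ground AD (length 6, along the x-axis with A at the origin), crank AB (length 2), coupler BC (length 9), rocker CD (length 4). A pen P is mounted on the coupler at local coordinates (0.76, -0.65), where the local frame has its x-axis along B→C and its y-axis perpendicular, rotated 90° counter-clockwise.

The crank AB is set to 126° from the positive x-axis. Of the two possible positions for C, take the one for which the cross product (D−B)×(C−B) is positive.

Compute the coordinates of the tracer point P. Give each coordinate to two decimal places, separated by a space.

-0.29 1.16

A=(0,0), D=(6.00,0)
B = A + 2.00·(cos126°, sin126°) = (-1.1756, 1.6180)
|BD| = 7.3557
circle(B,9.00) ∩ circle(D,4.00): a=8.0962, h=3.9309
  candidates: C₊=(7.5870,3.6717) cross=28.914; C₋=(5.8576,-3.9975) cross=-28.914
  mode + wants cross > 0 → take C=(7.5870,3.6717) (cross=28.914)
ex = (C−B)/|BC| = (0.9736,0.2282); ey = (-0.2282,0.9736)
P = B + 0.76·ex + -0.65·ey = (-0.2873,1.1586)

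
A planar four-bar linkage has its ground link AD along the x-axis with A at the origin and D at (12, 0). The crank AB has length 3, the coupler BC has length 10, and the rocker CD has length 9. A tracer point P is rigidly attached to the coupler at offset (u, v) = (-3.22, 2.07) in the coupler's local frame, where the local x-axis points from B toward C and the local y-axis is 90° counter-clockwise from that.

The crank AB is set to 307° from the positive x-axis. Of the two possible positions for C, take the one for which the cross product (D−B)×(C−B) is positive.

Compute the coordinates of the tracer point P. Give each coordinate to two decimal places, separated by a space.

A=(0,0), D=(12.00,0)
B = A + 3.00·(cos307°, sin307°) = (1.8054, -2.3959)
|BD| = 10.4723
circle(B,10.00) ∩ circle(D,9.00): a=6.1433, h=7.8905
  candidates: C₊=(5.9806,6.6908) cross=82.632; C₋=(9.5910,-8.6716) cross=-82.632
  mode + wants cross > 0 → take C=(5.9806,6.6908) (cross=82.632)
ex = (C−B)/|BC| = (0.4175,0.9087); ey = (-0.9087,0.4175)
P = B + -3.22·ex + 2.07·ey = (-1.4199,-4.4576)

-1.42 -4.46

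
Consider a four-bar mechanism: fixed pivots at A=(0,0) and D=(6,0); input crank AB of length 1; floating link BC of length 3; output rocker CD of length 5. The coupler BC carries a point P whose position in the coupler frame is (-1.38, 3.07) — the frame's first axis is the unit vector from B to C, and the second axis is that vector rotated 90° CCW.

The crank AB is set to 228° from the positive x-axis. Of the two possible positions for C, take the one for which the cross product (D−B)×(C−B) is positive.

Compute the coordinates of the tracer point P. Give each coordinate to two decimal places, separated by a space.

-3.91 0.16

A=(0,0), D=(6.00,0)
B = A + 1.00·(cos228°, sin228°) = (-0.6691, -0.7431)
|BD| = 6.7104
circle(B,3.00) ∩ circle(D,5.00): a=2.1630, h=2.0788
  candidates: C₊=(1.2504,1.5624) cross=13.949; C₋=(1.7108,-2.5696) cross=-13.949
  mode + wants cross > 0 → take C=(1.2504,1.5624) (cross=13.949)
ex = (C−B)/|BC| = (0.6398,0.7685); ey = (-0.7685,0.6398)
P = B + -1.38·ex + 3.07·ey = (-3.9114,0.1606)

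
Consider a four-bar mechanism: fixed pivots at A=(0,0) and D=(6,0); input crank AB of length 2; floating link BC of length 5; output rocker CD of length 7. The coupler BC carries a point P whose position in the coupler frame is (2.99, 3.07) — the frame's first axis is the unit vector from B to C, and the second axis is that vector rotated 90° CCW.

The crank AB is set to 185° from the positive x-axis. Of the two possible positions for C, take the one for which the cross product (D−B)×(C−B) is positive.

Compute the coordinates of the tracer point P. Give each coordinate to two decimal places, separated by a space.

-3.25 3.92

A=(0,0), D=(6.00,0)
B = A + 2.00·(cos185°, sin185°) = (-1.9924, -0.1743)
|BD| = 7.9943
circle(B,5.00) ∩ circle(D,7.00): a=2.4961, h=4.3324
  candidates: C₊=(0.4086,4.2115) cross=34.634; C₋=(0.5976,-4.4512) cross=-34.634
  mode + wants cross > 0 → take C=(0.4086,4.2115) (cross=34.634)
ex = (C−B)/|BC| = (0.4802,0.8772); ey = (-0.8772,0.4802)
P = B + 2.99·ex + 3.07·ey = (-3.2495,3.9226)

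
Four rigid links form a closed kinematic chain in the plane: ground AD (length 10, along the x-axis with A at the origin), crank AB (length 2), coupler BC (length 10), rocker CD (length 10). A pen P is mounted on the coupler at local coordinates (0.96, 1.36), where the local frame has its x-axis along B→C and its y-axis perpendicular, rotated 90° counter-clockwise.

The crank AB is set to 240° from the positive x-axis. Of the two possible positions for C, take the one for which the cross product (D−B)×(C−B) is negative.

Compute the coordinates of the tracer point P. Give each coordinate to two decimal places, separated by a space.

0.65 -1.51

A=(0,0), D=(10.00,0)
B = A + 2.00·(cos240°, sin240°) = (-1.0000, -1.7321)
|BD| = 11.1355
circle(B,10.00) ∩ circle(D,10.00): a=5.5678, h=8.3066
  candidates: C₊=(3.2080,7.3395) cross=92.499; C₋=(5.7920,-9.0716) cross=-92.499
  mode - wants cross < 0 → take C=(5.7920,-9.0716) (cross=-92.499)
ex = (C−B)/|BC| = (0.6792,-0.7339); ey = (0.7339,0.6792)
P = B + 0.96·ex + 1.36·ey = (0.6502,-1.5129)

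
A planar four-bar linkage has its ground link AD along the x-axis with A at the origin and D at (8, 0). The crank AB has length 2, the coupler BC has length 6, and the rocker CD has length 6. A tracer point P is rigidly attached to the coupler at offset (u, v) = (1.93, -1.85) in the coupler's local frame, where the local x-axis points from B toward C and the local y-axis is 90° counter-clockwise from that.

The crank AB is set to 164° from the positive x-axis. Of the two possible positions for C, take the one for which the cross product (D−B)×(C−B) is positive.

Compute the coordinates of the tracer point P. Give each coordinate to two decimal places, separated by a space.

0.68 -0.04

A=(0,0), D=(8.00,0)
B = A + 2.00·(cos164°, sin164°) = (-1.9225, 0.5513)
|BD| = 9.9378
circle(B,6.00) ∩ circle(D,6.00): a=4.9689, h=3.3630
  candidates: C₊=(3.2253,3.6335) cross=33.421; C₋=(2.8522,-3.0822) cross=-33.421
  mode + wants cross > 0 → take C=(3.2253,3.6335) (cross=33.421)
ex = (C−B)/|BC| = (0.8580,0.5137); ey = (-0.5137,0.8580)
P = B + 1.93·ex + -1.85·ey = (0.6837,-0.0445)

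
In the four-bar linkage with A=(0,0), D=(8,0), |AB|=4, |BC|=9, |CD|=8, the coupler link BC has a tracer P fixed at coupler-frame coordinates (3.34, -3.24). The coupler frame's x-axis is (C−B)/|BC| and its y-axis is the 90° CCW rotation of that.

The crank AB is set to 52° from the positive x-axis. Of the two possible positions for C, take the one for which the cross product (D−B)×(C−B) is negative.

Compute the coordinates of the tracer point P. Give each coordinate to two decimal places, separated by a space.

A=(0,0), D=(8.00,0)
B = A + 4.00·(cos52°, sin52°) = (2.4626, 3.1520)
|BD| = 6.3716
circle(B,9.00) ∩ circle(D,8.00): a=4.5199, h=7.7827
  candidates: C₊=(10.2408,7.6798) cross=49.589; C₋=(2.5406,-5.8476) cross=-49.589
  mode - wants cross < 0 → take C=(2.5406,-5.8476) (cross=-49.589)
ex = (C−B)/|BC| = (0.0087,-1.0000); ey = (1.0000,0.0087)
P = B + 3.34·ex + -3.24·ey = (-0.7483,-0.2159)

-0.75 -0.22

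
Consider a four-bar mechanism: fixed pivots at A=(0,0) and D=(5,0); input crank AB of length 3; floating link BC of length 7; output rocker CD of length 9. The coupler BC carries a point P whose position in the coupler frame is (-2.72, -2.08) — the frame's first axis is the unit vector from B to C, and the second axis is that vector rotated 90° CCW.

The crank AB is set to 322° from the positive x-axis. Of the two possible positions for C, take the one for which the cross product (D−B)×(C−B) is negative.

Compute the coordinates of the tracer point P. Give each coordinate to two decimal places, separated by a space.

-0.00 0.63

A=(0,0), D=(5.00,0)
B = A + 3.00·(cos322°, sin322°) = (2.3640, -1.8470)
|BD| = 3.2186
circle(B,7.00) ∩ circle(D,9.00): a=-3.3617, h=6.1399
  candidates: C₊=(-3.9124,1.2523) cross=19.762; C₋=(3.1342,-8.8045) cross=-19.762
  mode - wants cross < 0 → take C=(3.1342,-8.8045) (cross=-19.762)
ex = (C−B)/|BC| = (0.1100,-0.9939); ey = (0.9939,0.1100)
P = B + -2.72·ex + -2.08·ey = (-0.0026,0.6276)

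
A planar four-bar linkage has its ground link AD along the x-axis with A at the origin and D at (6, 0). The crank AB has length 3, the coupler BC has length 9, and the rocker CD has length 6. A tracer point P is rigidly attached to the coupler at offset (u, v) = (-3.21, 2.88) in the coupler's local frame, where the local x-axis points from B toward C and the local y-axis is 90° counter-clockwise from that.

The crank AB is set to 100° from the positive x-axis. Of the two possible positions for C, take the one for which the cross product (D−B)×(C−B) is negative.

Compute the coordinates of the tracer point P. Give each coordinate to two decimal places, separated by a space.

A=(0,0), D=(6.00,0)
B = A + 3.00·(cos100°, sin100°) = (-0.5209, 2.9544)
|BD| = 7.1590
circle(B,9.00) ∩ circle(D,6.00): a=6.7224, h=5.9841
  candidates: C₊=(8.0719,5.6309) cross=42.840; C₋=(3.1328,-5.2706) cross=-42.840
  mode - wants cross < 0 → take C=(3.1328,-5.2706) (cross=-42.840)
ex = (C−B)/|BC| = (0.4060,-0.9139); ey = (0.9139,0.4060)
P = B + -3.21·ex + 2.88·ey = (0.8079,7.0572)

0.81 7.06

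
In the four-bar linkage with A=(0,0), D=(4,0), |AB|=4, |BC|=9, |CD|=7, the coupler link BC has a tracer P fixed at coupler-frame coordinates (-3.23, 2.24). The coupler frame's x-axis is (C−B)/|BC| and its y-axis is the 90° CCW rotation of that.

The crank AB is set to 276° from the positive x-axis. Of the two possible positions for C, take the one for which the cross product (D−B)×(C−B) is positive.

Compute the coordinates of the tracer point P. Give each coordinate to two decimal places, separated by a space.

-1.29 -7.52

A=(0,0), D=(4.00,0)
B = A + 4.00·(cos276°, sin276°) = (0.4181, -3.9781)
|BD| = 5.3530
circle(B,9.00) ∩ circle(D,7.00): a=5.6655, h=6.9930
  candidates: C₊=(-0.9878,4.9114) cross=37.434; C₋=(9.4059,-4.4471) cross=-37.434
  mode + wants cross > 0 → take C=(-0.9878,4.9114) (cross=37.434)
ex = (C−B)/|BC| = (-0.1562,0.9877); ey = (-0.9877,-0.1562)
P = B + -3.23·ex + 2.24·ey = (-1.2898,-7.5183)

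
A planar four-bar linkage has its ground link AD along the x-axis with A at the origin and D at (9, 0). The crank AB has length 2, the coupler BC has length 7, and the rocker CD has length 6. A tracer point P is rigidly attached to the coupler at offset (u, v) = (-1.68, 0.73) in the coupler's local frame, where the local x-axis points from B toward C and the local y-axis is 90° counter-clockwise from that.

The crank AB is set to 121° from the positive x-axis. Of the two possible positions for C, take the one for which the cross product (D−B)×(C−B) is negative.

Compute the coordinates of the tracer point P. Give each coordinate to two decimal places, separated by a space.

-1.71 3.42

A=(0,0), D=(9.00,0)
B = A + 2.00·(cos121°, sin121°) = (-1.0301, 1.7143)
|BD| = 10.1755
circle(B,7.00) ∩ circle(D,6.00): a=5.7266, h=4.0257
  candidates: C₊=(5.2929,4.7177) cross=40.964; C₋=(3.9364,-3.2187) cross=-40.964
  mode - wants cross < 0 → take C=(3.9364,-3.2187) (cross=-40.964)
ex = (C−B)/|BC| = (0.7095,-0.7047); ey = (0.7047,0.7095)
P = B + -1.68·ex + 0.73·ey = (-1.7076,3.4162)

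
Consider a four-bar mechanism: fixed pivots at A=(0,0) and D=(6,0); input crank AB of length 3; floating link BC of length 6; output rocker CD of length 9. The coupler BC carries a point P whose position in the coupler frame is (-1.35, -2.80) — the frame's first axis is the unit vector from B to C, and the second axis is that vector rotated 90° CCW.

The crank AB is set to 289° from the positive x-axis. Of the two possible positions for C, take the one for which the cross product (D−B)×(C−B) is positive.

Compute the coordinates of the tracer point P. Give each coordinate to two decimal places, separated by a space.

A=(0,0), D=(6.00,0)
B = A + 3.00·(cos289°, sin289°) = (0.9767, -2.8366)
|BD| = 5.7688
circle(B,6.00) ∩ circle(D,9.00): a=-1.0158, h=5.9134
  candidates: C₊=(-2.8155,1.8131) cross=34.113; C₋=(2.9998,-8.4852) cross=-34.113
  mode + wants cross > 0 → take C=(-2.8155,1.8131) (cross=34.113)
ex = (C−B)/|BC| = (-0.6320,0.7749); ey = (-0.7749,-0.6320)
P = B + -1.35·ex + -2.80·ey = (3.9998,-2.1130)

4.00 -2.11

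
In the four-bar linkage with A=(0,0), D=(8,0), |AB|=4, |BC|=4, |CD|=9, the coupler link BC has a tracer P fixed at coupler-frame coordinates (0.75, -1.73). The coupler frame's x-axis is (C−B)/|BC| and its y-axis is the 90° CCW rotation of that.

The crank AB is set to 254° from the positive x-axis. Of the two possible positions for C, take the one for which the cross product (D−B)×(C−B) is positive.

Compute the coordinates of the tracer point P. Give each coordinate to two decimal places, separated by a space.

A=(0,0), D=(8.00,0)
B = A + 4.00·(cos254°, sin254°) = (-1.1025, -3.8450)
|BD| = 9.8813
circle(B,4.00) ∩ circle(D,9.00): a=1.6516, h=3.6431
  candidates: C₊=(-0.9987,0.1536) cross=35.999; C₋=(1.8365,-6.5583) cross=-35.999
  mode + wants cross > 0 → take C=(-0.9987,0.1536) (cross=35.999)
ex = (C−B)/|BC| = (0.0260,0.9997); ey = (-0.9997,0.0260)
P = B + 0.75·ex + -1.73·ey = (0.6463,-3.1402)

0.65 -3.14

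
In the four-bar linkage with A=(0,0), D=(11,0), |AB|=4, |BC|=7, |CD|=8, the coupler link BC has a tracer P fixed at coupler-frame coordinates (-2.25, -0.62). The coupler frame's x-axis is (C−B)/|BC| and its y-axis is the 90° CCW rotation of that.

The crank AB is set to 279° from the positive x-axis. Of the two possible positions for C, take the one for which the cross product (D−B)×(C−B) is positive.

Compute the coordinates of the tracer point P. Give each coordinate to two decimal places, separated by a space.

A=(0,0), D=(11.00,0)
B = A + 4.00·(cos279°, sin279°) = (0.6257, -3.9508)
|BD| = 11.1011
circle(B,7.00) ∩ circle(D,8.00): a=4.8749, h=5.0235
  candidates: C₊=(3.3937,2.4787) cross=55.766; C₋=(6.9693,-6.9104) cross=-55.766
  mode + wants cross > 0 → take C=(3.3937,2.4787) (cross=55.766)
ex = (C−B)/|BC| = (0.3954,0.9185); ey = (-0.9185,0.3954)
P = B + -2.25·ex + -0.62·ey = (0.3055,-6.2625)

0.31 -6.26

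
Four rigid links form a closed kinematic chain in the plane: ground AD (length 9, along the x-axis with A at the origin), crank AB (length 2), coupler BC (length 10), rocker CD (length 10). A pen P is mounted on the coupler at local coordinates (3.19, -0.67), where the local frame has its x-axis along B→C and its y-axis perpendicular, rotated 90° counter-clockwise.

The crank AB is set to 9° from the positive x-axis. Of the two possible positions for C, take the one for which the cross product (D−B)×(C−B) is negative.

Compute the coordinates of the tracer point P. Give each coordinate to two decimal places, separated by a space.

2.33 -2.93

A=(0,0), D=(9.00,0)
B = A + 2.00·(cos9°, sin9°) = (1.9754, 0.3129)
|BD| = 7.0316
circle(B,10.00) ∩ circle(D,10.00): a=3.5158, h=9.3616
  candidates: C₊=(5.9042,9.5087) cross=65.827; C₋=(5.0711,-9.1959) cross=-65.827
  mode - wants cross < 0 → take C=(5.0711,-9.1959) (cross=-65.827)
ex = (C−B)/|BC| = (0.3096,-0.9509); ey = (0.9509,0.3096)
P = B + 3.19·ex + -0.67·ey = (2.3258,-2.9278)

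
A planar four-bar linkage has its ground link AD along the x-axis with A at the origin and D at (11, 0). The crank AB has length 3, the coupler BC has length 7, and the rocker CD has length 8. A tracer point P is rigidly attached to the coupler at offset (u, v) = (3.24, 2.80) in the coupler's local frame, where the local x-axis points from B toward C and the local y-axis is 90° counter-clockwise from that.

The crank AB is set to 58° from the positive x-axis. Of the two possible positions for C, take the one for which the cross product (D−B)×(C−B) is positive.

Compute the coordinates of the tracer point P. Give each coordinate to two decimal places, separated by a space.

2.35 6.76

A=(0,0), D=(11.00,0)
B = A + 3.00·(cos58°, sin58°) = (1.5898, 2.5441)
|BD| = 9.7481
circle(B,7.00) ∩ circle(D,8.00): a=4.1047, h=5.6702
  candidates: C₊=(7.0320,6.9466) cross=55.274; C₋=(4.0723,-4.0009) cross=-55.274
  mode + wants cross > 0 → take C=(7.0320,6.9466) (cross=55.274)
ex = (C−B)/|BC| = (0.7775,0.6289); ey = (-0.6289,0.7775)
P = B + 3.24·ex + 2.80·ey = (2.3478,6.7588)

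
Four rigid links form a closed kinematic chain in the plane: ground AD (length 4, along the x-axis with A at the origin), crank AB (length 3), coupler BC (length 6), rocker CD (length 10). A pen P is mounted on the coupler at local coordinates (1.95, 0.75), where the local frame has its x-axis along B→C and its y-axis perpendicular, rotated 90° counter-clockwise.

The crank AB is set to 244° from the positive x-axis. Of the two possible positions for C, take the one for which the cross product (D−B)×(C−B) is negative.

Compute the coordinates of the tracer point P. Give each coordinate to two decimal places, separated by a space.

A=(0,0), D=(4.00,0)
B = A + 3.00·(cos244°, sin244°) = (-1.3151, -2.6964)
|BD| = 5.9599
circle(B,6.00) ∩ circle(D,10.00): a=-2.3892, h=5.5038
  candidates: C₊=(-5.9358,1.1310) cross=32.802; C₋=(-0.9558,-8.6856) cross=-32.802
  mode - wants cross < 0 → take C=(-0.9558,-8.6856) (cross=-32.802)
ex = (C−B)/|BC| = (0.0599,-0.9982); ey = (0.9982,0.0599)
P = B + 1.95·ex + 0.75·ey = (-0.4497,-4.5980)

-0.45 -4.60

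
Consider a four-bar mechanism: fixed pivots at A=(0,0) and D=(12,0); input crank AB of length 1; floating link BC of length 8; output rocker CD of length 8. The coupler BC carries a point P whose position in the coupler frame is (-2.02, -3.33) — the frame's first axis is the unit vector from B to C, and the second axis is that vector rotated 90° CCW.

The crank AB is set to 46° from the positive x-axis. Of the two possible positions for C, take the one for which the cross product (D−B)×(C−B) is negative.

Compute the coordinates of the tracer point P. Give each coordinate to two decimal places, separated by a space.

A=(0,0), D=(12.00,0)
B = A + 1.00·(cos46°, sin46°) = (0.6947, 0.7193)
|BD| = 11.3282
circle(B,8.00) ∩ circle(D,8.00): a=5.6641, h=5.6496
  candidates: C₊=(6.7061,5.9979) cross=64.000; C₋=(5.9886,-5.2785) cross=-64.000
  mode - wants cross < 0 → take C=(5.9886,-5.2785) (cross=-64.000)
ex = (C−B)/|BC| = (0.6617,-0.7497); ey = (0.7497,0.6617)
P = B + -2.02·ex + -3.33·ey = (-3.1387,0.0302)

-3.14 0.03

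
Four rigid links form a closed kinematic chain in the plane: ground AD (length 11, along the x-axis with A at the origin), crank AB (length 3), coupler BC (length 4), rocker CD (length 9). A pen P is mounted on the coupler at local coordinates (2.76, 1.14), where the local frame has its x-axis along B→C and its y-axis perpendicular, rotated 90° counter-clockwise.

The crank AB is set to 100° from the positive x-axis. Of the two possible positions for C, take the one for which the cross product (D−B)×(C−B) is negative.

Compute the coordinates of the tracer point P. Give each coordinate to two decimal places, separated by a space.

2.10 1.53

A=(0,0), D=(11.00,0)
B = A + 3.00·(cos100°, sin100°) = (-0.5209, 2.9544)
|BD| = 11.8937
circle(B,4.00) ∩ circle(D,9.00): a=3.2143, h=2.3808
  candidates: C₊=(3.1840,4.4621) cross=28.316; C₋=(2.0013,-0.1502) cross=-28.316
  mode - wants cross < 0 → take C=(2.0013,-0.1502) (cross=-28.316)
ex = (C−B)/|BC| = (0.6305,-0.7761); ey = (0.7761,0.6305)
P = B + 2.76·ex + 1.14·ey = (2.1042,1.5311)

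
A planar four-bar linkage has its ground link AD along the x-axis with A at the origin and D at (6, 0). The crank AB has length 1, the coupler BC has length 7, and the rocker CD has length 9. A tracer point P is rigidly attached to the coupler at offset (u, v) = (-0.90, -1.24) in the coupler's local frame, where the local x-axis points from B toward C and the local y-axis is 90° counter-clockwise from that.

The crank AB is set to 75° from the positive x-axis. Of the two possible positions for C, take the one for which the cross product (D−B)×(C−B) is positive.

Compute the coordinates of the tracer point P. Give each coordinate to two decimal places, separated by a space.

A=(0,0), D=(6.00,0)
B = A + 1.00·(cos75°, sin75°) = (0.2588, 0.9659)
|BD| = 5.8219
circle(B,7.00) ∩ circle(D,9.00): a=0.1627, h=6.9981
  candidates: C₊=(1.5803,7.8401) cross=40.742; C₋=(-0.7418,-5.9622) cross=-40.742
  mode + wants cross > 0 → take C=(1.5803,7.8401) (cross=40.742)
ex = (C−B)/|BC| = (0.1888,0.9820); ey = (-0.9820,0.1888)
P = B + -0.90·ex + -1.24·ey = (1.3066,-0.1520)

1.31 -0.15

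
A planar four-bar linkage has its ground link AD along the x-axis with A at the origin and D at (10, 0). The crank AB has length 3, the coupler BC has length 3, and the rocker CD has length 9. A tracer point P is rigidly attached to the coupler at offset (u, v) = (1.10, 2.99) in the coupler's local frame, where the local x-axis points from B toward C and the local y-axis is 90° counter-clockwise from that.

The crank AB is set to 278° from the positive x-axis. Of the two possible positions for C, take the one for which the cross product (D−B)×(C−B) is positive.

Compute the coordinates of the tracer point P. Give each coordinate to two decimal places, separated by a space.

-2.30 -1.31

A=(0,0), D=(10.00,0)
B = A + 3.00·(cos278°, sin278°) = (0.4175, -2.9708)
|BD| = 10.0324
circle(B,3.00) ∩ circle(D,9.00): a=1.4279, h=2.6384
  candidates: C₊=(1.0000,-0.0279) cross=26.470; C₋=(2.5626,-5.0681) cross=-26.470
  mode + wants cross > 0 → take C=(1.0000,-0.0279) (cross=26.470)
ex = (C−B)/|BC| = (0.1942,0.9810); ey = (-0.9810,0.1942)
P = B + 1.10·ex + 2.99·ey = (-2.3020,-1.3112)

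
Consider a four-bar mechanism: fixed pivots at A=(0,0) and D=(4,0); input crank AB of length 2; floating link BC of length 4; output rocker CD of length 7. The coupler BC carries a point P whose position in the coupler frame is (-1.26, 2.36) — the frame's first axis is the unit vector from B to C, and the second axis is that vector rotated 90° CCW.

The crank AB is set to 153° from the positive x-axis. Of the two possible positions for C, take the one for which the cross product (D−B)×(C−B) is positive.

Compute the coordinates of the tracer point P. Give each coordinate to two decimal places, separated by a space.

-4.33 0.10

A=(0,0), D=(4.00,0)
B = A + 2.00·(cos153°, sin153°) = (-1.7820, 0.9080)
|BD| = 5.8529
circle(B,4.00) ∩ circle(D,7.00): a=0.1073, h=3.9986
  candidates: C₊=(-1.0557,4.8415) cross=23.403; C₋=(-2.2963,-3.0588) cross=-23.403
  mode + wants cross > 0 → take C=(-1.0557,4.8415) (cross=23.403)
ex = (C−B)/|BC| = (0.1816,0.9834); ey = (-0.9834,0.1816)
P = B + -1.26·ex + 2.36·ey = (-4.3316,0.0975)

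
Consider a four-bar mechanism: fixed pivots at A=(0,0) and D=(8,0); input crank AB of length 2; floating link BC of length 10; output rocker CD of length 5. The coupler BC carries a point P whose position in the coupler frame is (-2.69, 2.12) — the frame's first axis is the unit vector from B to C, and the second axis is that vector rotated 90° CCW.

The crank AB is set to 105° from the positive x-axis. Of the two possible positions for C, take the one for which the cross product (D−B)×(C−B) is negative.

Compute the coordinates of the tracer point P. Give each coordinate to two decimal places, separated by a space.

A=(0,0), D=(8.00,0)
B = A + 2.00·(cos105°, sin105°) = (-0.5176, 1.9319)
|BD| = 8.7340
circle(B,10.00) ∩ circle(D,5.00): a=8.6606, h=4.9995
  candidates: C₊=(9.0342,4.8919) cross=43.665; C₋=(6.8226,-4.8594) cross=-43.665
  mode - wants cross < 0 → take C=(6.8226,-4.8594) (cross=-43.665)
ex = (C−B)/|BC| = (0.7340,-0.6791); ey = (0.6791,0.7340)
P = B + -2.69·ex + 2.12·ey = (-1.0524,5.3148)

-1.05 5.31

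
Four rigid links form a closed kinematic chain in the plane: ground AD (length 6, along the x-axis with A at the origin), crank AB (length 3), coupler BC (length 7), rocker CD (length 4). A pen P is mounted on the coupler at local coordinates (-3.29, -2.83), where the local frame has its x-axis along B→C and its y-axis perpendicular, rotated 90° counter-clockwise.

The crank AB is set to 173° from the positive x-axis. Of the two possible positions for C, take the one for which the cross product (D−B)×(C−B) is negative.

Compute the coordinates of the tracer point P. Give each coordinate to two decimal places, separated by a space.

A=(0,0), D=(6.00,0)
B = A + 3.00·(cos173°, sin173°) = (-2.9776, 0.3656)
|BD| = 8.9851
circle(B,7.00) ∩ circle(D,4.00): a=6.3289, h=2.9908
  candidates: C₊=(3.4677,3.0964) cross=26.872; C₋=(3.2243,-2.8802) cross=-26.872
  mode - wants cross < 0 → take C=(3.2243,-2.8802) (cross=-26.872)
ex = (C−B)/|BC| = (0.8860,-0.4637); ey = (0.4637,0.8860)
P = B + -3.29·ex + -2.83·ey = (-7.2048,-0.6162)

-7.20 -0.62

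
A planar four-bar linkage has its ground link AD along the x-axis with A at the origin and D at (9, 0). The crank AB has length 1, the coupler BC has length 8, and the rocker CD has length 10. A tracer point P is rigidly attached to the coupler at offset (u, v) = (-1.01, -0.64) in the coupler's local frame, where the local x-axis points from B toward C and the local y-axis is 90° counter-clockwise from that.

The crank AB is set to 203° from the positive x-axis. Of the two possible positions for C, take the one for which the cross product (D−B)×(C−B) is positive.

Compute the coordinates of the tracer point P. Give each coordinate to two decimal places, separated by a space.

-0.68 -1.56

A=(0,0), D=(9.00,0)
B = A + 1.00·(cos203°, sin203°) = (-0.9205, -0.3907)
|BD| = 9.9282
circle(B,8.00) ∩ circle(D,10.00): a=3.1511, h=7.3533
  candidates: C₊=(1.9387,7.0809) cross=73.005; C₋=(2.5175,-7.6143) cross=-73.005
  mode + wants cross > 0 → take C=(1.9387,7.0809) (cross=73.005)
ex = (C−B)/|BC| = (0.3574,0.9339); ey = (-0.9339,0.3574)
P = B + -1.01·ex + -0.64·ey = (-0.6838,-1.5628)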